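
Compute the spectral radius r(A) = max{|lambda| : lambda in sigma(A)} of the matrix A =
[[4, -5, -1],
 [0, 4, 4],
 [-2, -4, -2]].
r(A) ≈ 5.554

The eigenvalues of A are the roots of its characteristic polynomial. With M = A (coefficients from the trace, the sum of principal 2x2 minors, and det A):
  p(λ) = det(λ I - M) = λ^3 - 6λ^2 + 14λ - 64.
No integer candidate from the rational root theorem (±divisors of 64) is a root, so the roots are irrational. The cubic discriminant is Δ = -73040 < 0, so there is one real root and a complex-conjugate pair. p(5) = -19 and p(6) = 20 have opposite signs, so a root lies in (5, 6); Newton's method refines it to λ ≈ 5.554. Dividing out (λ - (5.554)) leaves approximately λ^2 - 0.446λ + 11.5231. For λ^2 - 0.446λ + 11.5231 the discriminant is -45.8937. It is negative, so the remaining roots are the complex-conjugate pair λ ≈ 0.223 ± 3.3872i. Their product equals the constant term, so |λ|^2 ≈ 11.5231 and |λ| ≈ 3.3946.
Thus the eigenvalues (to 4 decimals) are 5.554 (modulus 5.554); 0.223 ± 3.3872i (modulus 3.3946). The spectral radius is the largest modulus: r(A) ≈ 5.554. (Cross-check: r(A) ≤ ||A||_2 ≈ 8.6686; equality holds whenever A is normal, though it can also hold for some non-normal A.)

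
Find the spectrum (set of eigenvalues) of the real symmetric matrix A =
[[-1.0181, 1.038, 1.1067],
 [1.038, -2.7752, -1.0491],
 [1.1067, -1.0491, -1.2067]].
sigma(A) ≈ {-4, -1, 0}

A is real symmetric, so its spectrum consists of real eigenvalues. Expanding the characteristic polynomial of the displayed matrix gives
  det(λ I - A) = p(λ) = λ^3 + (5)λ^2 + (4)λ + (0).
Solving p(λ) = 0 yields eigenvalues ≈ -4, -1, 0. (A is shown rounded to 4 decimals, so these recover the underlying integer eigenvalues to within that precision.)
Verification: the trace of A = -5 equals the sum of eigenvalues -5, and det(A) ≈ -0.0001 matches the eigenvalue product 0.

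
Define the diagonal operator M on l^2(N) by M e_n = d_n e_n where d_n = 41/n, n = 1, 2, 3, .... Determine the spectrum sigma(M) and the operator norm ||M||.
sigma(M) = {41/n : n ≥ 1} ∪ {0}; ||M|| = 41

A bounded diagonal operator on l^2 with diagonal entries d_n has spectrum equal to the closure of {d_n : n ≥ 1}: every d_n is an eigenvalue (with eigenvector e_n), so {d_n} ⊂ sigma(M); the spectrum is closed, so its closure is too; and for lambda not in the closure, (M - lambda I) has bounded inverse (the diagonal entries 1/(d_n - lambda) are bounded). For our sequence d_n = 41/n, n = 1, 2, 3, ...:
  - {d_n} = {41/n : n ≥ 1}; the only limit point is 0
  - closure = {41/n : n ≥ 1} ∪ {0}
For the norm: a diagonal operator has ||M|| = sup_n |d_n|. Here d_n = 41/n is positive and decreasing, so sup_n |d_n| = d_1 = 41. So ||M|| = 41.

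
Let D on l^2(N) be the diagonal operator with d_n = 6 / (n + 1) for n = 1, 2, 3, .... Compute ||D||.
||D|| = 3 (attained at n = 1)

For D diagonal, ||D|| = sup_n |d_n| = sup_n 6/(n + 1). This is positive and strictly decreasing in n, so the supremum is attained at n = 1: d_1 = 6/(1 + 1) = 3. Hence ||D|| = 3.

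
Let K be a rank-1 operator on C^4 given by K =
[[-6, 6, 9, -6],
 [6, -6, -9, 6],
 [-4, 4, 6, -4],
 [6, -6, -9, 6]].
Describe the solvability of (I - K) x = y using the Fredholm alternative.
(I - K) is invertible (det(I - K) = 1 ≠ 0), so for every y in C^4 the equation (I - K) x = y has a unique solution.

K has rank 1, so it is an outer product K = u v^T: every row of K is a multiple of one row vector. Reading off the entries, u = (3, -3, 2, -3) and v = (-2, 2, 3, -2) (row i of K equals u_i·v^T). A rank-one matrix u v^T satisfies K u = u (v·u) and kills the (3)-dimensional subspace v^⊥, so its characteristic polynomial is lambda^3 (lambda - v·u) with v·u = tr K = 0. Hence the eigenvalues of I - K are 1 (multiplicity 3) and 1 - (0) = 1, so det(I - K) = 1. (Direct check: I - K =
[[7, -6, -9, 6],
 [-6, 7, 9, -6],
 [4, -4, -5, 4],
 [-6, 6, 9, -5]]
has determinant 1.) The finite-dimensional Fredholm alternative says: either (I - K) is invertible, or ker(I - K) ≠ {0} and then range(I - K) = ker((I - K)^*)^⊥, with dim ker(I - K) = dim ker((I - K)^*). Since det(I - K) ≠ 0, 1 is not an eigenvalue of K and ker(I - K) = {0}, so we are in the first case: for every y there is a unique x = (I - K)^(-1) y. Explicitly, by the Sherman–Morrison formula, (I - u v^T)^(-1) = I + u v^T/(1 - v·u), i.e. (I - K)^(-1) = I + K.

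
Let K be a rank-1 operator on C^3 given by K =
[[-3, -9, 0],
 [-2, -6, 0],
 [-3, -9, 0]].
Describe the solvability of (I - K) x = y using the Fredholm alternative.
(I - K) is invertible (det(I - K) = 10 ≠ 0), so for every y in C^3 the equation (I - K) x = y has a unique solution.

K has rank 1, so it is an outer product K = u v^T: every row of K is a multiple of one row vector. Reading off the entries, u = (3, 2, 3) and v = (-1, -3, 0) (row i of K equals u_i·v^T). A rank-one matrix u v^T satisfies K u = u (v·u) and kills the (2)-dimensional subspace v^⊥, so its characteristic polynomial is lambda^2 (lambda - v·u) with v·u = tr K = -9. Hence the eigenvalues of I - K are 1 (multiplicity 2) and 1 - (-9) = 10, so det(I - K) = 10. (Direct check: I - K =
[[4, 9, 0],
 [2, 7, 0],
 [3, 9, 1]]
has determinant 10.) The finite-dimensional Fredholm alternative says: either (I - K) is invertible, or ker(I - K) ≠ {0} and then range(I - K) = ker((I - K)^*)^⊥, with dim ker(I - K) = dim ker((I - K)^*). Since det(I - K) ≠ 0, 1 is not an eigenvalue of K and ker(I - K) = {0}, so we are in the first case: for every y there is a unique x = (I - K)^(-1) y. Explicitly, by the Sherman–Morrison formula, (I - u v^T)^(-1) = I + u v^T/(1 - v·u), i.e. (I - K)^(-1) = I + K/(10).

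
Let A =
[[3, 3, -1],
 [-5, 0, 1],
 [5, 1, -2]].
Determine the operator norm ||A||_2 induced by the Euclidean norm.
||A||_2 ≈ 8.2654 (= sqrt(largest eigenvalue of A^T A))

||A||_2 = sigma_max(A) = sqrt(lambda_max(A^T A)). Form the symmetric matrix M = A^T A =
[[59, 14, -18],
 [14, 10, -5],
 [-18, -5, 6]].
Its characteristic polynomial (trace, sum of principal 2x2 minors, determinant of M give the coefficients) is
  p(λ) = det(λ I - M) = λ^3 - 75λ^2 + 459λ - 169.
No integer candidate from the rational root theorem (±divisors of 169) is a root, so the roots are irrational. The cubic discriminant is Δ = 617032512 > 0, so there are three distinct real roots. p(0) = -169 and p(1) = 216 have opposite signs, so a root lies in (0, 1); Newton's method refines it to λ ≈ 0.3933. p(6) = 101 and p(7) = -288 have opposite signs, so a root lies in (6, 7); Newton's method refines it to λ ≈ 6.2891. p(68) = -1325 and p(69) = 2936 have opposite signs, so a root lies in (68, 69); Newton's method refines it to λ ≈ 68.3176. Check (Vieta): the three roots sum to 75, matching tr M = 75.
So the eigenvalues of A^T A are ≈ 0.3933, 6.2891, 68.3176 (all ≥ 0, as they must be for A^T A). The largest is λ_max ≈ 68.3176, hence ||A||_2 = sqrt(λ_max) ≈ 8.2654.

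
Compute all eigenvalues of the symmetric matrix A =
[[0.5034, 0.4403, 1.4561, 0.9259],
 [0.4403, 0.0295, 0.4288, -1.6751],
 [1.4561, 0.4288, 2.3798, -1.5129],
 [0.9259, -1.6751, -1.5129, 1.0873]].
sigma(A) ≈ {-2, 0, 2, 4}

A is real symmetric, so its spectrum consists of real eigenvalues. Expanding the characteristic polynomial of the displayed matrix gives
  det(λ I - A) = p(λ) = λ^4 + (-4)λ^3 + (-4)λ^2 + (16)λ + (0).
Solving p(λ) = 0 yields eigenvalues ≈ -2, 0, 2, 4. (A is shown rounded to 4 decimals, so these recover the underlying integer eigenvalues to within that precision.)
Verification: the trace of A = 4 equals the sum of eigenvalues 4, and det(A) ≈ 0.0005 matches the eigenvalue product 0.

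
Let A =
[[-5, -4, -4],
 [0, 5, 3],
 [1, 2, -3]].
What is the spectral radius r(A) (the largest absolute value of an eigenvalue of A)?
r(A) ≈ 5.5448

The eigenvalues of A are the roots of its characteristic polynomial. With M = A (coefficients from the trace, the sum of principal 2x2 minors, and det A):
  p(λ) = det(λ I - M) = λ^3 + 3λ^2 - 27λ - 113.
No integer candidate from the rational root theorem (±divisors of 113) is a root, so the roots are irrational. The cubic discriminant is Δ = -82512 < 0, so there is one real root and a complex-conjugate pair. p(5) = -48 and p(6) = 49 have opposite signs, so a root lies in (5, 6); Newton's method refines it to λ ≈ 5.5448. Dividing out (λ - (5.5448)) leaves approximately λ^2 + 8.5448λ + 20.3794. For λ^2 + 8.5448λ + 20.3794 the discriminant is -8.5038. It is negative, so the remaining roots are the complex-conjugate pair λ ≈ -4.2724 ± 1.4581i. Their product equals the constant term, so |λ|^2 ≈ 20.3794 and |λ| ≈ 4.5144.
Thus the eigenvalues (to 4 decimals) are 5.5448 (modulus 5.5448); -4.2724 ± 1.4581i (modulus 4.5144). The spectral radius is the largest modulus: r(A) ≈ 5.5448. (Cross-check: r(A) ≤ ||A||_2 ≈ 8.9181; equality holds whenever A is normal, though it can also hold for some non-normal A.)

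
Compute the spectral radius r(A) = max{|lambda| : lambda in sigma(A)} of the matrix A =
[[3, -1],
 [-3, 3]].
r(A) = (6 + sqrt(12))/2 ≈ 4.7321

The eigenvalues of A are the roots of its characteristic polynomial. With M = A (coefficients from the trace and determinant):
  p(λ) = det(λ I - M) = λ^2 - 6λ + 6.
For λ^2 - 6λ + 6 the discriminant is 12. It is nonnegative but not a perfect square, so the roots are real and irrational: λ = (6 ± sqrt(12))/2 ≈ 4.7321, 1.2679.
Thus the eigenvalues (to 4 decimals) are 4.7321 (modulus 4.7321); 1.2679 (modulus 1.2679). The spectral radius is the largest modulus: r(A) = (6 + sqrt(12))/2 ≈ 4.7321. (Cross-check: r(A) ≤ ||A||_2 ≈ 5.1623; equality holds whenever A is normal, though it can also hold for some non-normal A.)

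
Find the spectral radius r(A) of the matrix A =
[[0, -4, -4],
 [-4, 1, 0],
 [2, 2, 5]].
r(A) = 5

The eigenvalues of A are the roots of its characteristic polynomial. With M = A (coefficients from the trace, the sum of principal 2x2 minors, and det A):
  p(λ) = det(λ I - M) = λ^3 - 6λ^2 - 3λ + 40.
By the rational root theorem any rational root is an integer divisor of 40. Testing λ = 5: p(5) = 125 - 150 - 15 + 40 = 0, so λ = 5 is a root. Dividing out (λ - 5) leaves p(λ) = (λ - 5)(λ^2 - λ - 8). For λ^2 - λ - 8 the discriminant is 33. It is nonnegative but not a perfect square, so the roots are real and irrational: λ = (1 ± sqrt(33))/2 ≈ 3.3723, -2.3723.
Thus the eigenvalues (to 4 decimals) are 3.3723 (modulus 3.3723); -2.3723 (modulus 2.3723); 5 (modulus 5). The spectral radius is the largest modulus: r(A) = 5. (Cross-check: r(A) ≤ ||A||_2 ≈ 7.7817; equality holds whenever A is normal, though it can also hold for some non-normal A.)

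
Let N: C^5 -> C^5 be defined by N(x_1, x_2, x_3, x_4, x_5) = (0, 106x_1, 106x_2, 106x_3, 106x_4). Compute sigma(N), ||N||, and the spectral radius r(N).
sigma(N) = {0}; ||N|| = 106; r(N) = 0. (N is nilpotent with N^5 = 0.)

On C^5, N is a strictly lower-triangular matrix with 106 on the subdiagonal and zeros elsewhere, so its characteristic polynomial is lambda^5 and every eigenvalue is 0: sigma(N) = {0}. For the operator norm, N e_i = 106e_{i+1} for i = 1, ..., 4 and N e_5 = 0, so the singular values of N are 106 (with multiplicity 4) and 0; hence ||N|| = 106. The spectral radius r(N) = max|lambda| = 0. Note ||N|| > r(N) — characteristic of non-normal nilpotent operators. Indeed N^5 = 0.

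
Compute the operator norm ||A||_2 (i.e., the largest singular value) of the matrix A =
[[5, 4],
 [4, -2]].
||A||_2 = sqrt((61 + sqrt(1017))/2) ≈ 6.8151 (= sqrt(largest eigenvalue of A^T A))

||A||_2 = sigma_max(A) = sqrt(lambda_max(A^T A)). Form the symmetric matrix M = A^T A =
[[41, 12],
 [12, 20]].
Its characteristic polynomial (trace, determinant of M give the coefficients) is
  p(λ) = det(λ I - M) = λ^2 - 61λ + 676.
For λ^2 - 61λ + 676 the discriminant is 1017. It is nonnegative but not a perfect square, so the roots are real and irrational: λ = (61 ± sqrt(1017))/2 ≈ 46.4452, 14.5548.
So the eigenvalues of A^T A are ≈ 14.5548, 46.4452 (all ≥ 0, as they must be for A^T A). The largest is λ_max = (61 + sqrt(1017))/2 ≈ 46.4452, hence ||A||_2 = sqrt(λ_max) = sqrt((61 + sqrt(1017))/2) ≈ 6.8151.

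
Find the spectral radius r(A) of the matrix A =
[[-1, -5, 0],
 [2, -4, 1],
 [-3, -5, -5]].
r(A) ≈ 5.1451

The eigenvalues of A are the roots of its characteristic polynomial. With M = A (coefficients from the trace, the sum of principal 2x2 minors, and det A):
  p(λ) = det(λ I - M) = λ^3 + 10λ^2 + 44λ + 60.
No integer candidate from the rational root theorem (±divisors of 60) is a root, so the roots are irrational. The cubic discriminant is Δ = -9136 < 0, so there is one real root and a complex-conjugate pair. p(-3) = -9 and p(-2) = 4 have opposite signs, so a root lies in (-3, -2); Newton's method refines it to λ ≈ -2.2666. Dividing out (λ - (-2.2666)) leaves approximately λ^2 + 7.7334λ + 26.4716. For λ^2 + 7.7334λ + 26.4716 the discriminant is -46.0805. It is negative, so the remaining roots are the complex-conjugate pair λ ≈ -3.8667 ± 3.3941i. Their product equals the constant term, so |λ|^2 ≈ 26.4716 and |λ| ≈ 5.1451.
Thus the eigenvalues (to 4 decimals) are -2.2666 (modulus 2.2666); -3.8667 ± 3.3941i (modulus 5.1451). The spectral radius is the largest modulus: r(A) ≈ 5.1451. (Cross-check: r(A) ≤ ||A||_2 ≈ 8.9391; equality holds whenever A is normal, though it can also hold for some non-normal A.)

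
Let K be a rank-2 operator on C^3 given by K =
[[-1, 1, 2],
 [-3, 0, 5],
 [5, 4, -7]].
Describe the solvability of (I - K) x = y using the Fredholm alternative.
(I - K) is invertible (det(I - K) = -11 ≠ 0), so for every y in C^3 the equation (I - K) x = y has a unique solution.

K has rank 2 and factors as K = U V^T = u1 v1^T + u2 v2^T with u1 = (-1, -2, 2), v1 = (2, 1, -3), u2 = (-1, -1, -1), v2 = (-1, -2, 1) (multiplying out reproduces the displayed K). The nonzero eigenvalues of U V^T coincide with those of the 2 x 2 matrix G = V^T U = [[v1·u1, v1·u2], [v2·u1, v2·u2]] = [[-10, 0], [7, 2]], and by the Sylvester determinant identity det(I_3 - U V^T) = det(I_2 - V^T U) = det([[11, 0], [-7, -1]]) = (11)(-1) - (0)(-7) = -11. (Direct check: I - K =
[[2, -1, -2],
 [3, 1, -5],
 [-5, -4, 8]]
has determinant -11.) The finite-dimensional Fredholm alternative says: either (I - K) is invertible, or ker(I - K) ≠ {0} and then range(I - K) = ker((I - K)^*)^⊥, with dim ker(I - K) = dim ker((I - K)^*). Since det(I - K) ≠ 0, 1 is not an eigenvalue of K and ker(I - K) = {0}, so we are in the first case: for every y there is a unique x = (I - K)^(-1) y. (Explicitly, by the Woodbury identity, (I - U V^T)^(-1) = I + U (I_2 - G)^(-1) V^T.)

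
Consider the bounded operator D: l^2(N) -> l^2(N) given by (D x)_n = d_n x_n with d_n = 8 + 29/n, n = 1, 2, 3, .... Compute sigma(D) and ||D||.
sigma(D) = {8 + 29/n : n ≥ 1} ∪ {8}; ||D|| = 37

A bounded diagonal operator on l^2 with diagonal entries d_n has spectrum equal to the closure of {d_n : n ≥ 1}: every d_n is an eigenvalue (with eigenvector e_n), so {d_n} ⊂ sigma(D); the spectrum is closed, so its closure is too; and for lambda not in the closure, (D - lambda I) has bounded inverse (the diagonal entries 1/(d_n - lambda) are bounded). For our sequence d_n = 8 + 29/n, n = 1, 2, 3, ...:
  - {d_n} = {8 + 29/n : n ≥ 1}; the only limit point is 8
  - closure = {8 + 29/n : n ≥ 1} ∪ {8}
For the norm: a diagonal operator has ||D|| = sup_n |d_n|. Here d_n = 8 + 29/n is positive and decreasing, so sup_n |d_n| = d_1 = 8 + 29 = 37. So ||D|| = 37.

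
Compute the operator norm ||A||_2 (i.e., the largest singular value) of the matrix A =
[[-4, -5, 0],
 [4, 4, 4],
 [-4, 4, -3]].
||A||_2 ≈ 9.0363 (= sqrt(largest eigenvalue of A^T A))

||A||_2 = sigma_max(A) = sqrt(lambda_max(A^T A)). Form the symmetric matrix M = A^T A =
[[48, 20, 28],
 [20, 57, 4],
 [28, 4, 25]].
Its characteristic polynomial (trace, sum of principal 2x2 minors, determinant of M give the coefficients) is
  p(λ) = det(λ I - M) = λ^3 - 130λ^2 + 4161λ - 17424.
No integer candidate from the rational root theorem (±divisors of 17424) is a root, so the roots are irrational. The cubic discriminant is Δ = 12766123584 > 0, so there are three distinct real roots. p(4) = -2796 and p(5) = 256 have opposite signs, so a root lies in (4, 5); Newton's method refines it to λ ≈ 4.9131. p(43) = 636 and p(44) = -836 have opposite signs, so a root lies in (43, 44); Newton's method refines it to λ ≈ 43.432. p(81) = -1872 and p(82) = 1026 have opposite signs, so a root lies in (81, 82); Newton's method refines it to λ ≈ 81.6549. Check (Vieta): the three roots sum to 130, matching tr M = 130.
So the eigenvalues of A^T A are ≈ 4.9131, 43.432, 81.6549 (all ≥ 0, as they must be for A^T A). The largest is λ_max ≈ 81.6549, hence ||A||_2 = sqrt(λ_max) ≈ 9.0363.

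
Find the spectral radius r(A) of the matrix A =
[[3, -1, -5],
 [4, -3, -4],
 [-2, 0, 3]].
r(A) ≈ 5.7962

The eigenvalues of A are the roots of its characteristic polynomial. With M = A (coefficients from the trace, the sum of principal 2x2 minors, and det A):
  p(λ) = det(λ I - M) = λ^3 - 3λ^2 - 15λ - 7.
No integer candidate from the rational root theorem (±divisors of 7) is a root, so the roots are irrational. The cubic discriminant is Δ = 7776 > 0, so there are three distinct real roots. p(-3) = -16 and p(-2) = 3 have opposite signs, so a root lies in (-3, -2); Newton's method refines it to λ ≈ -2.2624. p(-1) = 4 and p(0) = -7 have opposite signs, so a root lies in (-1, 0); Newton's method refines it to λ ≈ -0.5338. p(5) = -32 and p(6) = 11 have opposite signs, so a root lies in (5, 6); Newton's method refines it to λ ≈ 5.7962. Check (Vieta): the three roots sum to 3, matching tr M = 3.
Thus the eigenvalues (to 4 decimals) are -2.2624 (modulus 2.2624); -0.5338 (modulus 0.5338); 5.7962 (modulus 5.7962). The spectral radius is the largest modulus: r(A) ≈ 5.7962. (Cross-check: r(A) ≤ ||A||_2 ≈ 9.2085; equality holds whenever A is normal, though it can also hold for some non-normal A.)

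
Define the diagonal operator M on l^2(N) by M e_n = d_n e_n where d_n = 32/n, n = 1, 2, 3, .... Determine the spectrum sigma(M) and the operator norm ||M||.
sigma(M) = {32/n : n ≥ 1} ∪ {0}; ||M|| = 32

A bounded diagonal operator on l^2 with diagonal entries d_n has spectrum equal to the closure of {d_n : n ≥ 1}: every d_n is an eigenvalue (with eigenvector e_n), so {d_n} ⊂ sigma(M); the spectrum is closed, so its closure is too; and for lambda not in the closure, (M - lambda I) has bounded inverse (the diagonal entries 1/(d_n - lambda) are bounded). For our sequence d_n = 32/n, n = 1, 2, 3, ...:
  - {d_n} = {32/n : n ≥ 1}; the only limit point is 0
  - closure = {32/n : n ≥ 1} ∪ {0}
For the norm: a diagonal operator has ||M|| = sup_n |d_n|. Here d_n = 32/n is positive and decreasing, so sup_n |d_n| = d_1 = 32. So ||M|| = 32.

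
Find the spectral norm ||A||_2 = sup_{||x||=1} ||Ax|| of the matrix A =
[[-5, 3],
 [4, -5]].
||A||_2 = sqrt((75 + sqrt(4949))/2) ≈ 8.5249 (= sqrt(largest eigenvalue of A^T A))

||A||_2 = sigma_max(A) = sqrt(lambda_max(A^T A)). Form the symmetric matrix M = A^T A =
[[41, -35],
 [-35, 34]].
Its characteristic polynomial (trace, determinant of M give the coefficients) is
  p(λ) = det(λ I - M) = λ^2 - 75λ + 169.
For λ^2 - 75λ + 169 the discriminant is 4949. It is nonnegative but not a perfect square, so the roots are real and irrational: λ = (75 ± sqrt(4949))/2 ≈ 72.6746, 2.3254.
So the eigenvalues of A^T A are ≈ 2.3254, 72.6746 (all ≥ 0, as they must be for A^T A). The largest is λ_max = (75 + sqrt(4949))/2 ≈ 72.6746, hence ||A||_2 = sqrt(λ_max) = sqrt((75 + sqrt(4949))/2) ≈ 8.5249.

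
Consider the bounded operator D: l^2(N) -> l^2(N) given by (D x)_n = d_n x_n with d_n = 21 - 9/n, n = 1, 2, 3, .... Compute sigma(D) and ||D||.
sigma(D) = {21 - 9/n : n ≥ 1} ∪ {21}; ||D|| = 21

A bounded diagonal operator on l^2 with diagonal entries d_n has spectrum equal to the closure of {d_n : n ≥ 1}: every d_n is an eigenvalue (with eigenvector e_n), so {d_n} ⊂ sigma(D); the spectrum is closed, so its closure is too; and for lambda not in the closure, (D - lambda I) has bounded inverse (the diagonal entries 1/(d_n - lambda) are bounded). For our sequence d_n = 21 - 9/n, n = 1, 2, 3, ...:
  - {d_n} = {21 - 9/n : n ≥ 1}; the only limit point is 21
  - closure = {21 - 9/n : n ≥ 1} ∪ {21}
For the norm: a diagonal operator has ||D|| = sup_n |d_n|. Here d_n = 21 - 9/n increases monotonically from d_1 = 12 toward 21, with all terms in [12, 21); so sup_n |d_n| = 21 (the supremum is the limit, not attained). So ||D|| = 21.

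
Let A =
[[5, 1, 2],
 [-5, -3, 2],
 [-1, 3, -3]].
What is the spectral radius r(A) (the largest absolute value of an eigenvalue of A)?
r(A) ≈ 5.6893

The eigenvalues of A are the roots of its characteristic polynomial. With M = A (coefficients from the trace, the sum of principal 2x2 minors, and det A):
  p(λ) = det(λ I - M) = λ^3 + λ^2 - 20λ + 38.
No integer candidate from the rational root theorem (±divisors of 38) is a root, so the roots are irrational. The cubic discriminant is Δ = -20420 < 0, so there is one real root and a complex-conjugate pair. p(-6) = -22 and p(-5) = 38 have opposite signs, so a root lies in (-6, -5); Newton's method refines it to λ ≈ -5.6893. Dividing out (λ - (-5.6893)) leaves approximately λ^2 - 4.6893λ + 6.6792. For λ^2 - 4.6893λ + 6.6792 the discriminant is -4.7268. It is negative, so the remaining roots are the complex-conjugate pair λ ≈ 2.3447 ± 1.0871i. Their product equals the constant term, so |λ|^2 ≈ 6.6792 and |λ| ≈ 2.5844.
Thus the eigenvalues (to 4 decimals) are -5.6893 (modulus 5.6893); 2.3447 ± 1.0871i (modulus 2.5844). The spectral radius is the largest modulus: r(A) ≈ 5.6893. (Cross-check: r(A) ≤ ||A||_2 ≈ 7.6484; equality holds whenever A is normal, though it can also hold for some non-normal A.)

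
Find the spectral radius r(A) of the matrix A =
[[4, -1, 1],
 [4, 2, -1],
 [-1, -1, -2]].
r(A) ≈ 3.728

The eigenvalues of A are the roots of its characteristic polynomial. With M = A (coefficients from the trace, the sum of principal 2x2 minors, and det A):
  p(λ) = det(λ I - M) = λ^3 - 4λ^2 + 31.
No integer candidate from the rational root theorem (±divisors of 31) is a root, so the roots are irrational. The cubic discriminant is Δ = -18011 < 0, so there is one real root and a complex-conjugate pair. p(-3) = -32 and p(-2) = 7 have opposite signs, so a root lies in (-3, -2); Newton's method refines it to λ ≈ -2.2306. Dividing out (λ - (-2.2306)) leaves approximately λ^2 - 6.2306λ + 13.8978. For λ^2 - 6.2306λ + 13.8978 the discriminant is -16.771. It is negative, so the remaining roots are the complex-conjugate pair λ ≈ 3.1153 ± 2.0476i. Their product equals the constant term, so |λ|^2 ≈ 13.8978 and |λ| ≈ 3.728.
Thus the eigenvalues (to 4 decimals) are -2.2306 (modulus 2.2306); 3.1153 ± 2.0476i (modulus 3.728). The spectral radius is the largest modulus: r(A) ≈ 3.728. (Cross-check: r(A) ≤ ||A||_2 ≈ 5.8319; equality holds whenever A is normal, though it can also hold for some non-normal A.)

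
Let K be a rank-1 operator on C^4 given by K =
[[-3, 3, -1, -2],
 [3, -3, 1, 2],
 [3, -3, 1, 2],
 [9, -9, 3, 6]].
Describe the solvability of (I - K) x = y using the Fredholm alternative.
(I - K) is singular (det(I - K) = 0, i.e. 1 ∈ sigma(K)). (I - K) x = y is solvable iff y ⊥ ker((I - K)^*) = span{(-3, 3, -1, -2)}, i.e. iff -3y_1 + 3y_2 - y_3 - 2y_4 = 0. When solvable, the solutions are x = y + c·(1, -1, -1, -3), c arbitrary (ker(I - K) = span{(1, -1, -1, -3)}, dimension 1).

K has rank 1, so it is an outer product K = u v^T: every row of K is a multiple of one row vector. Reading off the entries, u = (1, -1, -1, -3) and v = (-3, 3, -1, -2) (row i of K equals u_i·v^T). A rank-one matrix u v^T satisfies K u = u (v·u) and kills the (3)-dimensional subspace v^⊥, so its characteristic polynomial is lambda^3 (lambda - v·u) with v·u = tr K = 1. Hence the eigenvalues of I - K are 1 (multiplicity 3) and 1 - (1) = 0, so det(I - K) = 0. (Direct check: I - K =
[[4, -3, 1, 2],
 [-3, 4, -1, -2],
 [-3, 3, 0, -2],
 [-9, 9, -3, -5]]
has determinant 0.) So 1 is an eigenvalue of K and (I - K) is not invertible. The finite-dimensional Fredholm alternative says: either (I - K) is invertible, or ker(I - K) ≠ {0} and then range(I - K) = ker((I - K)^*)^⊥, with dim ker(I - K) = dim ker((I - K)^*). We are in the second case, so we need both kernels. Kernel of I - K: (I - K) u = u - u (v·u) = u - u = 0, so ker(I - K) = span{u} = span{(1, -1, -1, -3)} (it is exactly 1-dimensional because rank(I - K) = 3). Kernel of the adjoint: K is real, so (I - K)^* = I - K^T = I - v u^T, and (I - v u^T) v = v - v (u·v) = 0; hence ker((I - K)^*) = span{v} = span{(-3, 3, -1, -2)}. Therefore (I - K) x = y is solvable iff <y, v> = 0, i.e. iff -3y_1 + 3y_2 - y_3 - 2y_4 = 0. When this holds, K y = u (v·y) = 0, so (I - K) y = y and x = y is a particular solution; the full solution set is the line x = y + c·u = y + c·(1, -1, -1, -3), c ∈ C.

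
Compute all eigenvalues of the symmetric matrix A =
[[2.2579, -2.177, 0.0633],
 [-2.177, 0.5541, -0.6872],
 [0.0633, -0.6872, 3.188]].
sigma(A) ≈ {-1, 3, 4}

A is real symmetric, so its spectrum consists of real eigenvalues. Expanding the characteristic polynomial of the displayed matrix gives
  det(λ I - A) = p(λ) = λ^3 + (-6)λ^2 + (5)λ + (12).
Solving p(λ) = 0 yields eigenvalues ≈ -1, 3, 4. (A is shown rounded to 4 decimals, so these recover the underlying integer eigenvalues to within that precision.)
Verification: the trace of A = 6 equals the sum of eigenvalues 6, and det(A) ≈ -11.9996 matches the eigenvalue product -12.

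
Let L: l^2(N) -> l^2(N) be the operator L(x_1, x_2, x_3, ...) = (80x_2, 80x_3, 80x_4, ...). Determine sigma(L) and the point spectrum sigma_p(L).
sigma(L) = closed disk {z in C : |z| ≤ 80}; sigma_p(L) = open disk {z in C : |z| < 80}

Note L = 80·V where V is the unit left shift (V x)_k = x_{k+1}; so sigma(L) = 80·sigma(V) and ||L|| = 80||V||. ||L x||^2 = 6400sum_{k≥2} |x_k|^2 ≤ 6400||x||^2, with equality on {x : x_1 = 0}, so ||L|| = 80. For any lambda with |lambda| < 80, set r = lambda/80 (|r| < 1); the vector x = (1, r, r^2, ...) is in l^2 and satisfies L x = 80(r, r^2, ...) = lambda x, so lambda is an eigenvalue. On the boundary |lambda| = 80 the geometric series diverges, so no l^2 eigenvector exists, but these lambda lie in the approximate point spectrum. Hence sigma(L) is the closed disk of radius 80 and sigma_p(L) is the open disk.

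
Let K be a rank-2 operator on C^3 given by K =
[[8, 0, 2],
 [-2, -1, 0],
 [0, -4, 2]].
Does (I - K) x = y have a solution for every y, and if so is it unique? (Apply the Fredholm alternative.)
(I - K) is invertible (det(I - K) = -2 ≠ 0), so for every y in C^3 the equation (I - K) x = y has a unique solution.

K has rank 2 and factors as K = U V^T = u1 v1^T + u2 v2^T with u1 = (3, -1, -1), v1 = (2, 1, 0), u2 = (1, 0, 1), v2 = (2, -3, 2) (multiplying out reproduces the displayed K). The nonzero eigenvalues of U V^T coincide with those of the 2 x 2 matrix G = V^T U = [[v1·u1, v1·u2], [v2·u1, v2·u2]] = [[5, 2], [7, 4]], and by the Sylvester determinant identity det(I_3 - U V^T) = det(I_2 - V^T U) = det([[-4, -2], [-7, -3]]) = (-4)(-3) - (-2)(-7) = -2. (Direct check: I - K =
[[-7, 0, -2],
 [2, 2, 0],
 [0, 4, -1]]
has determinant -2.) The finite-dimensional Fredholm alternative says: either (I - K) is invertible, or ker(I - K) ≠ {0} and then range(I - K) = ker((I - K)^*)^⊥, with dim ker(I - K) = dim ker((I - K)^*). Since det(I - K) ≠ 0, 1 is not an eigenvalue of K and ker(I - K) = {0}, so we are in the first case: for every y there is a unique x = (I - K)^(-1) y. (Explicitly, by the Woodbury identity, (I - U V^T)^(-1) = I + U (I_2 - G)^(-1) V^T.)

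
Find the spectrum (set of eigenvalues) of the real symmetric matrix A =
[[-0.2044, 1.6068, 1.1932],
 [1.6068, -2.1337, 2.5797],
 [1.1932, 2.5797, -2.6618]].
sigma(A) ≈ {-5, -2, 2}

A is real symmetric, so its spectrum consists of real eigenvalues. Expanding the characteristic polynomial of the displayed matrix gives
  det(λ I - A) = p(λ) = λ^3 + (5)λ^2 + (-4)λ + (-20.0012).
Solving p(λ) = 0 yields eigenvalues ≈ -5, -2, 2. (A is shown rounded to 4 decimals, so these recover the underlying integer eigenvalues to within that precision.)
Verification: the trace of A = -5 equals the sum of eigenvalues -5, and det(A) ≈ 20.0012 matches the eigenvalue product 20.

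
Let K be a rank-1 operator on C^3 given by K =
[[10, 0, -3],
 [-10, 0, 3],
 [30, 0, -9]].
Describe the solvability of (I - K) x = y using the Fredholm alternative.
(I - K) is singular (det(I - K) = 0, i.e. 1 ∈ sigma(K)). (I - K) x = y is solvable iff y ⊥ ker((I - K)^*) = span{(10, 0, -3)}, i.e. iff 10y_1 - 3y_3 = 0. When solvable, the solutions are x = y + c·(1, -1, 3), c arbitrary (ker(I - K) = span{(1, -1, 3)}, dimension 1).

K has rank 1, so it is an outer product K = u v^T: every row of K is a multiple of one row vector. Reading off the entries, u = (1, -1, 3) and v = (10, 0, -3) (row i of K equals u_i·v^T). A rank-one matrix u v^T satisfies K u = u (v·u) and kills the (2)-dimensional subspace v^⊥, so its characteristic polynomial is lambda^2 (lambda - v·u) with v·u = tr K = 1. Hence the eigenvalues of I - K are 1 (multiplicity 2) and 1 - (1) = 0, so det(I - K) = 0. (Direct check: I - K =
[[-9, 0, 3],
 [10, 1, -3],
 [-30, 0, 10]]
has determinant 0.) So 1 is an eigenvalue of K and (I - K) is not invertible. The finite-dimensional Fredholm alternative says: either (I - K) is invertible, or ker(I - K) ≠ {0} and then range(I - K) = ker((I - K)^*)^⊥, with dim ker(I - K) = dim ker((I - K)^*). We are in the second case, so we need both kernels. Kernel of I - K: (I - K) u = u - u (v·u) = u - u = 0, so ker(I - K) = span{u} = span{(1, -1, 3)} (it is exactly 1-dimensional because rank(I - K) = 2). Kernel of the adjoint: K is real, so (I - K)^* = I - K^T = I - v u^T, and (I - v u^T) v = v - v (u·v) = 0; hence ker((I - K)^*) = span{v} = span{(10, 0, -3)}. Therefore (I - K) x = y is solvable iff <y, v> = 0, i.e. iff 10y_1 - 3y_3 = 0. When this holds, K y = u (v·y) = 0, so (I - K) y = y and x = y is a particular solution; the full solution set is the line x = y + c·u = y + c·(1, -1, 3), c ∈ C.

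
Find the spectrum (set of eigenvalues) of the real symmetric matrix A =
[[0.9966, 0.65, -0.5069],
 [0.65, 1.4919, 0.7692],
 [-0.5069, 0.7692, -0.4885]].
sigma(A) ≈ {-1, 1, 2}

A is real symmetric, so its spectrum consists of real eigenvalues. Expanding the characteristic polynomial of the displayed matrix gives
  det(λ I - A) = p(λ) = λ^3 + (-2)λ^2 + (-1)λ + (2).
Solving p(λ) = 0 yields eigenvalues ≈ -1, 1, 2. (A is shown rounded to 4 decimals, so these recover the underlying integer eigenvalues to within that precision.)
Verification: the trace of A = 2 equals the sum of eigenvalues 2, and det(A) ≈ -1.9998 matches the eigenvalue product -2.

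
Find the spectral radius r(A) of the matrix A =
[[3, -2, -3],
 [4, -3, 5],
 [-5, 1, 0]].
r(A) ≈ 5.7325

The eigenvalues of A are the roots of its characteristic polynomial. With M = A (coefficients from the trace, the sum of principal 2x2 minors, and det A):
  p(λ) = det(λ I - M) = λ^3 - 21λ - 68.
No integer candidate from the rational root theorem (±divisors of 68) is a root, so the roots are irrational. The cubic discriminant is Δ = -87804 < 0, so there is one real root and a complex-conjugate pair. p(5) = -48 and p(6) = 22 have opposite signs, so a root lies in (5, 6); Newton's method refines it to λ ≈ 5.7325. Dividing out (λ - (5.7325)) leaves approximately λ^2 + 5.7325λ + 11.8621. For λ^2 + 5.7325λ + 11.8621 the discriminant is -14.5863. It is negative, so the remaining roots are the complex-conjugate pair λ ≈ -2.8663 ± 1.9096i. Their product equals the constant term, so |λ|^2 ≈ 11.8621 and |λ| ≈ 3.4441.
Thus the eigenvalues (to 4 decimals) are 5.7325 (modulus 5.7325); -2.8663 ± 1.9096i (modulus 3.4441). The spectral radius is the largest modulus: r(A) ≈ 5.7325. (Cross-check: r(A) ≤ ||A||_2 ≈ 8.187; equality holds whenever A is normal, though it can also hold for some non-normal A.)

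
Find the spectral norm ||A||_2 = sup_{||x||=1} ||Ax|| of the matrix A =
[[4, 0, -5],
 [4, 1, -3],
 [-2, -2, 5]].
||A||_2 ≈ 9.6772 (= sqrt(largest eigenvalue of A^T A))

||A||_2 = sigma_max(A) = sqrt(lambda_max(A^T A)). Form the symmetric matrix M = A^T A =
[[36, 8, -42],
 [8, 5, -13],
 [-42, -13, 59]].
Its characteristic polynomial (trace, sum of principal 2x2 minors, determinant of M give the coefficients) is
  p(λ) = det(λ I - M) = λ^3 - 100λ^2 + 602λ - 676.
No integer candidate from the rational root theorem (±divisors of 676) is a root, so the roots are irrational. The cubic discriminant is Δ = 767546416 > 0, so there are three distinct real roots. p(1) = -173 and p(2) = 136 have opposite signs, so a root lies in (1, 2); Newton's method refines it to λ ≈ 1.4827. p(4) = 196 and p(5) = -41 have opposite signs, so a root lies in (4, 5); Newton's method refines it to λ ≈ 4.8685. p(93) = -5233 and p(94) = 2896 have opposite signs, so a root lies in (93, 94); Newton's method refines it to λ ≈ 93.6488. Check (Vieta): the three roots sum to 100, matching tr M = 100.
So the eigenvalues of A^T A are ≈ 1.4827, 4.8685, 93.6488 (all ≥ 0, as they must be for A^T A). The largest is λ_max ≈ 93.6488, hence ||A||_2 = sqrt(λ_max) ≈ 9.6772.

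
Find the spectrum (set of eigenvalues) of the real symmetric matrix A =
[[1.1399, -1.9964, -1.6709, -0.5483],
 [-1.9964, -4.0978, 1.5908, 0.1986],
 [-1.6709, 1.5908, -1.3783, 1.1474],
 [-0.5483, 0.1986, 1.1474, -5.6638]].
sigma(A) ≈ {-6, -5, -2, 3}

A is real symmetric, so its spectrum consists of real eigenvalues. Expanding the characteristic polynomial of the displayed matrix gives
  det(λ I - A) = p(λ) = λ^4 + (10)λ^3 + (13)λ^2 + (-95.9977)λ + (-180).
Solving p(λ) = 0 yields eigenvalues ≈ -6, -5, -2, 3. (A is shown rounded to 4 decimals, so these recover the underlying integer eigenvalues to within that precision.)
Verification: the trace of A = -10 equals the sum of eigenvalues -10, and det(A) ≈ -179.9994 matches the eigenvalue product -180.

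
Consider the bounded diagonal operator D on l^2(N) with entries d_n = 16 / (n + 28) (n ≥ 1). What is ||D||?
||D|| = 16/29 (attained at n = 1)

For D diagonal, ||D|| = sup_n |d_n| = sup_n 16/(n + 28). This is positive and strictly decreasing in n, so the supremum is attained at n = 1: d_1 = 16/(1 + 28) = 16/29. Hence ||D|| = 16/29.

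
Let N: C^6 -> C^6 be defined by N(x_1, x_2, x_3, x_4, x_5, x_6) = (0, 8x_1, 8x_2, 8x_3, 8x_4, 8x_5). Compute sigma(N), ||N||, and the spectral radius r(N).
sigma(N) = {0}; ||N|| = 8; r(N) = 0. (N is nilpotent with N^6 = 0.)

On C^6, N is a strictly lower-triangular matrix with 8 on the subdiagonal and zeros elsewhere, so its characteristic polynomial is lambda^6 and every eigenvalue is 0: sigma(N) = {0}. For the operator norm, N e_i = 8e_{i+1} for i = 1, ..., 5 and N e_6 = 0, so the singular values of N are 8 (with multiplicity 5) and 0; hence ||N|| = 8. The spectral radius r(N) = max|lambda| = 0. Note ||N|| > r(N) — characteristic of non-normal nilpotent operators. Indeed N^6 = 0.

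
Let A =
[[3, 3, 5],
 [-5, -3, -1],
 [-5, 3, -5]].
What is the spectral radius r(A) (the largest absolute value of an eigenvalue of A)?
r(A) ≈ 5.7292

The eigenvalues of A are the roots of its characteristic polynomial. With M = A (coefficients from the trace, the sum of principal 2x2 minors, and det A):
  p(λ) = det(λ I - M) = λ^3 + 5λ^2 + 34λ + 156.
No integer candidate from the rational root theorem (±divisors of 156) is a root, so the roots are irrational. The cubic discriminant is Δ = -386028 < 0, so there is one real root and a complex-conjugate pair. p(-5) = -14 and p(-4) = 36 have opposite signs, so a root lies in (-5, -4); Newton's method refines it to λ ≈ -4.7526. Dividing out (λ - (-4.7526)) leaves approximately λ^2 + 0.2474λ + 32.8242. For λ^2 + 0.2474λ + 32.8242 the discriminant is -131.2355. It is negative, so the remaining roots are the complex-conjugate pair λ ≈ -0.1237 ± 5.7279i. Their product equals the constant term, so |λ|^2 ≈ 32.8242 and |λ| ≈ 5.7292.
Thus the eigenvalues (to 4 decimals) are -4.7526 (modulus 4.7526); -0.1237 ± 5.7279i (modulus 5.7292). The spectral radius is the largest modulus: r(A) ≈ 5.7292. (Cross-check: r(A) ≤ ||A||_2 ≈ 10.0594; equality holds whenever A is normal, though it can also hold for some non-normal A.)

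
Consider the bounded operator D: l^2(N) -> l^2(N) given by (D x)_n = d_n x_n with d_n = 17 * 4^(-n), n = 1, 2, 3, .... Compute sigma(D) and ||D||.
sigma(D) = {17 * 4^(-n) : n ≥ 1} ∪ {0}; ||D|| = 17/4

A bounded diagonal operator on l^2 with diagonal entries d_n has spectrum equal to the closure of {d_n : n ≥ 1}: every d_n is an eigenvalue (with eigenvector e_n), so {d_n} ⊂ sigma(D); the spectrum is closed, so its closure is too; and for lambda not in the closure, (D - lambda I) has bounded inverse (the diagonal entries 1/(d_n - lambda) are bounded). For our sequence d_n = 17 * 4^(-n), n = 1, 2, 3, ...:
  - {d_n} = {17 * 4^(-n) : n ≥ 1}; the only limit point is 0
  - closure = {17 * 4^(-n) : n ≥ 1} ∪ {0}
For the norm: a diagonal operator has ||D|| = sup_n |d_n|. Here d_n = 17 * 4^(-n) is positive and decreasing, so sup_n |d_n| = d_1 = 17/4. So ||D|| = 17/4.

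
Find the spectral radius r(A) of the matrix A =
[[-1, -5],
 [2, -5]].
r(A) = sqrt(15) ≈ 3.873

The eigenvalues of A are the roots of its characteristic polynomial. With M = A (coefficients from the trace and determinant):
  p(λ) = det(λ I - M) = λ^2 + 6λ + 15.
For λ^2 + 6λ + 15 the discriminant is -24. It is negative, so the roots are the complex-conjugate pair λ = -3 ± (sqrt(24)/2) i ≈ -3 ± 2.4495i. For a conjugate pair the product of the roots equals the constant term, so |λ|^2 = 15 and |λ| = sqrt(15) ≈ 3.873.
Thus the eigenvalues (to 4 decimals) are -3 ± 2.4495i (modulus 3.873). The spectral radius is the largest modulus: r(A) = sqrt(15) ≈ 3.873. (Cross-check: r(A) ≤ ||A||_2 ≈ 7.1098; equality holds whenever A is normal, though it can also hold for some non-normal A.)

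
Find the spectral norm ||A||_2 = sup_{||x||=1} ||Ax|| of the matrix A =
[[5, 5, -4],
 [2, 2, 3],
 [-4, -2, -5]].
||A||_2 ≈ 8.7541 (= sqrt(largest eigenvalue of A^T A))

||A||_2 = sigma_max(A) = sqrt(lambda_max(A^T A)). Form the symmetric matrix M = A^T A =
[[45, 37, 6],
 [37, 33, -4],
 [6, -4, 50]].
Its characteristic polynomial (trace, sum of principal 2x2 minors, determinant of M give the coefficients) is
  p(λ) = det(λ I - M) = λ^3 - 128λ^2 + 3964λ - 2116.
No integer candidate from the rational root theorem (±divisors of 2116) is a root, so the roots are irrational. The cubic discriminant is Δ = 9750980944 > 0, so there are three distinct real roots. p(0) = -2116 and p(1) = 1721 have opposite signs, so a root lies in (0, 1); Newton's method refines it to λ ≈ 0.5433. p(50) = 1084 and p(51) = -229 have opposite signs, so a root lies in (50, 51); Newton's method refines it to λ ≈ 50.8229. p(76) = -1204 and p(77) = 733 have opposite signs, so a root lies in (76, 77); Newton's method refines it to λ ≈ 76.6338. Check (Vieta): the three roots sum to 128, matching tr M = 128.
So the eigenvalues of A^T A are ≈ 0.5433, 50.8229, 76.6338 (all ≥ 0, as they must be for A^T A). The largest is λ_max ≈ 76.6338, hence ||A||_2 = sqrt(λ_max) ≈ 8.7541.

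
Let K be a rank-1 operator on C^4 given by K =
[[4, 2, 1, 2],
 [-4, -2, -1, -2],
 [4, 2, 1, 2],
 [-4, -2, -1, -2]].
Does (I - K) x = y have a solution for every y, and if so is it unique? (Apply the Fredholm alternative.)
(I - K) is singular (det(I - K) = 0, i.e. 1 ∈ sigma(K)). (I - K) x = y is solvable iff y ⊥ ker((I - K)^*) = span{(4, 2, 1, 2)}, i.e. iff 4y_1 + 2y_2 + y_3 + 2y_4 = 0. When solvable, the solutions are x = y + c·(1, -1, 1, -1), c arbitrary (ker(I - K) = span{(1, -1, 1, -1)}, dimension 1).

K has rank 1, so it is an outer product K = u v^T: every row of K is a multiple of one row vector. Reading off the entries, u = (1, -1, 1, -1) and v = (4, 2, 1, 2) (row i of K equals u_i·v^T). A rank-one matrix u v^T satisfies K u = u (v·u) and kills the (3)-dimensional subspace v^⊥, so its characteristic polynomial is lambda^3 (lambda - v·u) with v·u = tr K = 1. Hence the eigenvalues of I - K are 1 (multiplicity 3) and 1 - (1) = 0, so det(I - K) = 0. (Direct check: I - K =
[[-3, -2, -1, -2],
 [4, 3, 1, 2],
 [-4, -2, 0, -2],
 [4, 2, 1, 3]]
has determinant 0.) So 1 is an eigenvalue of K and (I - K) is not invertible. The finite-dimensional Fredholm alternative says: either (I - K) is invertible, or ker(I - K) ≠ {0} and then range(I - K) = ker((I - K)^*)^⊥, with dim ker(I - K) = dim ker((I - K)^*). We are in the second case, so we need both kernels. Kernel of I - K: (I - K) u = u - u (v·u) = u - u = 0, so ker(I - K) = span{u} = span{(1, -1, 1, -1)} (it is exactly 1-dimensional because rank(I - K) = 3). Kernel of the adjoint: K is real, so (I - K)^* = I - K^T = I - v u^T, and (I - v u^T) v = v - v (u·v) = 0; hence ker((I - K)^*) = span{v} = span{(4, 2, 1, 2)}. Therefore (I - K) x = y is solvable iff <y, v> = 0, i.e. iff 4y_1 + 2y_2 + y_3 + 2y_4 = 0. When this holds, K y = u (v·y) = 0, so (I - K) y = y and x = y is a particular solution; the full solution set is the line x = y + c·u = y + c·(1, -1, 1, -1), c ∈ C.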